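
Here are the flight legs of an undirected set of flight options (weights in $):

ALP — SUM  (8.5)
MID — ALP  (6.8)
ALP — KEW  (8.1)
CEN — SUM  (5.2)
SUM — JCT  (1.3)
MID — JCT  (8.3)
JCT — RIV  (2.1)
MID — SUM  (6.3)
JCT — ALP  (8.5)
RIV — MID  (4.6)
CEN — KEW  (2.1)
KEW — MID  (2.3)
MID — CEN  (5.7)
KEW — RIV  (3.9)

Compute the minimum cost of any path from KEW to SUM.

Enumerating some paths:
KEW–MID–RIV–JCT–SUM: 2.3+4.6+2.1+1.3 = 10.3
KEW–CEN–SUM: 2.1+5.2 = 7.3
KEW–MID–SUM: 2.3+6.3 = 8.6
The minimum is $7.3 via KEW–CEN–SUM.

$7.3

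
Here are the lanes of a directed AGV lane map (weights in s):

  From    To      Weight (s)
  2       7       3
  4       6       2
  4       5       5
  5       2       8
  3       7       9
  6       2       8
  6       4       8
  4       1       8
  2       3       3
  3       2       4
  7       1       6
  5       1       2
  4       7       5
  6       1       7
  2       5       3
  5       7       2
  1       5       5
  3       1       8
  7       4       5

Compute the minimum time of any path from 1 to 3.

Settle nodes by increasing distance from 1:
1: 0
5: 5  (via 1)
7: 7  (via 5)
4: 12  (via 7)
2: 13  (via 5)
6: 14  (via 4)
3: 16  (via 2)
Shortest route: 1 → 5 → 2 → 3 = 16 s.

16 s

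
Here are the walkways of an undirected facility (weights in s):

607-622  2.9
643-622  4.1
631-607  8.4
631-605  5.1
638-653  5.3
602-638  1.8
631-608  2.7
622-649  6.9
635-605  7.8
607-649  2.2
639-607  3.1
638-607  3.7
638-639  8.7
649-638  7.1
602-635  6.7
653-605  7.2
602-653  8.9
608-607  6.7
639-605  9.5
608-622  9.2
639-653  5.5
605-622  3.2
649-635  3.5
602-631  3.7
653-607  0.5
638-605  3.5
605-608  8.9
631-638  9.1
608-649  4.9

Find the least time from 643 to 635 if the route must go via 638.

Shortest 643→638: 643 → 622 → 607 → 638 = 10.7
Best 638 to 635: 638 → 602 → 635 costing 8.5
Total via 638: 10.7 + 8.5 = 19.2 s.

19.2 s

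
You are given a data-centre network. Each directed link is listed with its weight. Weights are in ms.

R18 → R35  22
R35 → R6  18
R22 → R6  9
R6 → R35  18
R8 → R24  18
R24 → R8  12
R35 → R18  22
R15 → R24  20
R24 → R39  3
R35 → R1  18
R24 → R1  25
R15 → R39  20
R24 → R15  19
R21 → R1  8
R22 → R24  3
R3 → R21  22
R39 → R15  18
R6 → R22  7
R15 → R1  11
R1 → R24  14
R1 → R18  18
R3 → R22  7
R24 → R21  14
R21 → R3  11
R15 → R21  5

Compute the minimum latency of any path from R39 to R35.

68 ms

Candidate routes:
R39–R15–R1–R18–R35: 18+11+18+22 = 69
R39–R15–R21–R3–R22–R6–R35: 18+5+11+7+9+18 = 68
R39–R15–R21–R1–R18–R35: 18+5+8+18+22 = 71
R39–R15–R24–R21–R3–R22–R6–R35: 18+20+14+11+7+9+18 = 97
The minimum is 68 ms via R39–R15–R21–R3–R22–R6–R35.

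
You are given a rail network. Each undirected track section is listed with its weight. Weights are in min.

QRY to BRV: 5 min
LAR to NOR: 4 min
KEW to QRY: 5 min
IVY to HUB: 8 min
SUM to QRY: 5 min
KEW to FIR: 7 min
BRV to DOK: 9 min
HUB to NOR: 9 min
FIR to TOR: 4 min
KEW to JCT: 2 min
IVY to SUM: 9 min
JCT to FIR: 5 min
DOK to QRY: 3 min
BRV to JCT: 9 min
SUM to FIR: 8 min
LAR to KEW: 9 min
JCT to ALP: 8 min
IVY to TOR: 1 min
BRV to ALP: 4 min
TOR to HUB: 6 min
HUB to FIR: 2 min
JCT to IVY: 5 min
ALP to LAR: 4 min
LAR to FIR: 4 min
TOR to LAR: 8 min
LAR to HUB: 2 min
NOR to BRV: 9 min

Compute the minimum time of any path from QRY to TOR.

13 min

Candidate routes:
QRY - KEW - JCT - FIR - TOR: 5+2+5+4 = 16
QRY - KEW - FIR - TOR: 5+7+4 = 16
QRY - KEW - JCT - IVY - TOR: 5+2+5+1 = 13
QRY - SUM - IVY - TOR: 5+9+1 = 15
Cheapest is QRY - KEW - JCT - IVY - TOR at 13 min.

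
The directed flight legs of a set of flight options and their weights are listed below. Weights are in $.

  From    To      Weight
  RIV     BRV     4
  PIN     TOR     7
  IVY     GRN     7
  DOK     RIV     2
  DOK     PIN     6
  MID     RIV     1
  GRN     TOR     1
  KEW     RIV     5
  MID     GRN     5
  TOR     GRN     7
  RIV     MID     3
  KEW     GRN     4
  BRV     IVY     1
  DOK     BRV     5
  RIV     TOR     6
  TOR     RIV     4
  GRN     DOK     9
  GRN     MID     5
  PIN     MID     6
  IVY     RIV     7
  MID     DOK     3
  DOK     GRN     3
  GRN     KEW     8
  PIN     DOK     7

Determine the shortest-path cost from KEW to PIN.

Running Dijkstra from KEW:
KEW: 0
GRN: 4  (via KEW)
TOR: 5  (via GRN)
RIV: 5  (via KEW)
MID: 8  (via RIV)
BRV: 9  (via RIV)
IVY: 10  (via BRV)
DOK: 11  (via MID)
PIN: 17  (via DOK)
Shortest route: KEW → RIV → MID → DOK → PIN = $17.

$17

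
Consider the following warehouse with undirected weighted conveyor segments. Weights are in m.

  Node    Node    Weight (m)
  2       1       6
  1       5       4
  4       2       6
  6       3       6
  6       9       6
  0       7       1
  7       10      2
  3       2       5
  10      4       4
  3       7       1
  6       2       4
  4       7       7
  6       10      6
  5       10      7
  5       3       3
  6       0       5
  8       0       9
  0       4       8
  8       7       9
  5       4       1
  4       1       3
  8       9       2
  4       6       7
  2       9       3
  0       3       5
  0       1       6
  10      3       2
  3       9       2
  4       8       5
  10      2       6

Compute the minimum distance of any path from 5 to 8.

Shortest distances from 5:
5: 0
4: 1  (via 5)
3: 3  (via 5)
1: 4  (via 5)
7: 4  (via 3)
0: 5  (via 7)
9: 5  (via 3)
10: 5  (via 4)
8: 6  (via 4)
Shortest route: 5 → 4 → 8 = 6 m.

6 m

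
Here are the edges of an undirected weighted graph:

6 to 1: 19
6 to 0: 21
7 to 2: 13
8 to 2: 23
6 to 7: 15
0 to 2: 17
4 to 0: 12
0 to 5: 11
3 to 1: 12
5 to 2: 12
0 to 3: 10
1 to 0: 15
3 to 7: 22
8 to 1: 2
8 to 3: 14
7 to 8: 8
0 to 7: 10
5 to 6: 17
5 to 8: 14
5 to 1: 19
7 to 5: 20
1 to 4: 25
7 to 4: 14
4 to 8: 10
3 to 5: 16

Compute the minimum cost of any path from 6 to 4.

29

Running Dijkstra from 6:
6: 0
7: 15  (via 6)
5: 17  (via 6)
1: 19  (via 6)
0: 21  (via 6)
8: 21  (via 1)
2: 28  (via 7)
4: 29  (via 7)
Shortest route: 6 → 7 → 4 = 29.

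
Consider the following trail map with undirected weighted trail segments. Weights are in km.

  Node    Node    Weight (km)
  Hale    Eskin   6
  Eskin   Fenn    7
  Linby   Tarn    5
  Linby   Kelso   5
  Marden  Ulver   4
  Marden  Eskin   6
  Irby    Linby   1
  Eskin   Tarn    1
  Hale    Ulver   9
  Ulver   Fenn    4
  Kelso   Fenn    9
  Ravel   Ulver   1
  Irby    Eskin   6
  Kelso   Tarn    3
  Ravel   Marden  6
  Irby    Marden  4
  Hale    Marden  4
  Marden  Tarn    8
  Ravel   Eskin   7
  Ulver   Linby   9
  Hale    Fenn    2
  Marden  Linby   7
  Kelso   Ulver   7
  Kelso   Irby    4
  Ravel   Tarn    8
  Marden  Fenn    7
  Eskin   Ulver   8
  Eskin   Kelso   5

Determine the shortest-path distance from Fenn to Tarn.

Enumerating some paths:
Fenn → Kelso → Tarn: 9+3 = 12
Fenn → Hale → Marden → Eskin → Tarn: 2+4+6+1 = 13
Fenn → Hale → Eskin → Tarn: 2+6+1 = 9
Fenn → Eskin → Tarn: 7+1 = 8
Cheapest is Fenn → Eskin → Tarn at 8 km.

8 km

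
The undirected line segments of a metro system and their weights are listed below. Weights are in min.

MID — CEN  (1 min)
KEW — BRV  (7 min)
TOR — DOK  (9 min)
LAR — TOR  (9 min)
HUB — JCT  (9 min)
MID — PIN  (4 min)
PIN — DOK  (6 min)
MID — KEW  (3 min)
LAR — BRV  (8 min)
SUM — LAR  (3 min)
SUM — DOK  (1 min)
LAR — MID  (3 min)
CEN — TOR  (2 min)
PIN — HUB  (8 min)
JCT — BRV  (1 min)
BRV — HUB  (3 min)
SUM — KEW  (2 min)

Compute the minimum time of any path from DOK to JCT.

Candidate routes:
DOK - SUM - LAR - BRV - JCT: 1+3+8+1 = 13
DOK - SUM - KEW - BRV - JCT: 1+2+7+1 = 11
Cheapest is DOK - SUM - KEW - BRV - JCT at 11 min.

11 min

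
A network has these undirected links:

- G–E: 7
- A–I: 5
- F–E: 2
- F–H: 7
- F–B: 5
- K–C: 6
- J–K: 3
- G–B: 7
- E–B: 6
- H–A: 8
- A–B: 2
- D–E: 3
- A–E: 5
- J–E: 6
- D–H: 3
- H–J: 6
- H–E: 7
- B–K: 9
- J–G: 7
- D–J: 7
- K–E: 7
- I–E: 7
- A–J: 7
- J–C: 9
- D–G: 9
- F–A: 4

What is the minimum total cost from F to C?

15

Compare a few routes:
F → E → J → C: 2+6+9 = 17
F → E → K → C: 2+7+6 = 15
F → A → J → K → C: 4+7+3+6 = 20
F → E → J → K → C: 2+6+3+6 = 17
The minimum is 15 via F → E → K → C.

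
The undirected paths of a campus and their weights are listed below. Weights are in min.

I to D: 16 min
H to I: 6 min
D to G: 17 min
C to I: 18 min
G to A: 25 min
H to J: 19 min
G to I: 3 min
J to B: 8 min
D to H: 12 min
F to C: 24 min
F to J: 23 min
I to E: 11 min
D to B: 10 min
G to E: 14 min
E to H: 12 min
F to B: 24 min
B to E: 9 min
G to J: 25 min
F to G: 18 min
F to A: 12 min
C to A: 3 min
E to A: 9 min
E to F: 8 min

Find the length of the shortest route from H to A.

Running Dijkstra from H:
H: 0
I: 6  (via H)
G: 9  (via I)
D: 12  (via H)
E: 12  (via H)
J: 19  (via H)
F: 20  (via E)
A: 21  (via E)
Shortest route: H–E–A = 21 min.

21 min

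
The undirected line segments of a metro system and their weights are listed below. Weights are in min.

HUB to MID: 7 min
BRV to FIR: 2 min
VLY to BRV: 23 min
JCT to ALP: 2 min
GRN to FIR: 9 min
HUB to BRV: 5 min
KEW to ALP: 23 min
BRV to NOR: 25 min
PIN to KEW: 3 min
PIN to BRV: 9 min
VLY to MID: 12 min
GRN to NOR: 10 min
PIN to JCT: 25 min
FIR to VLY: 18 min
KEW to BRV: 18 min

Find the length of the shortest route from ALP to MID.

47 min

Running Dijkstra from ALP:
ALP: 0
JCT: 2  (via ALP)
KEW: 23  (via ALP)
PIN: 26  (via KEW)
BRV: 35  (via PIN)
FIR: 37  (via BRV)
HUB: 40  (via BRV)
GRN: 46  (via FIR)
MID: 47  (via HUB)
Shortest route: ALP → KEW → PIN → BRV → HUB → MID = 47 min.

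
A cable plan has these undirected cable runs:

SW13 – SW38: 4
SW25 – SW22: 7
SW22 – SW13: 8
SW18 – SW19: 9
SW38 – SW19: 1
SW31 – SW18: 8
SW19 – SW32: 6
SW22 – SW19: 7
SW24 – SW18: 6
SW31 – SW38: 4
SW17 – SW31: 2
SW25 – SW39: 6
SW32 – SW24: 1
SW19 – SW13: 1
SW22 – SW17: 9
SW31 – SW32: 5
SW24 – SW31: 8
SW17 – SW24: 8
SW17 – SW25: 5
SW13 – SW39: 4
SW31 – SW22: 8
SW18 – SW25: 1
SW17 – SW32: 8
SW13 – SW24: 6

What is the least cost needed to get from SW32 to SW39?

Enumerating some paths:
SW32 → SW24 → SW18 → SW25 → SW39: 1+6+1+6 = 14
SW32 → SW24 → SW13 → SW39: 1+6+4 = 11
SW32 → SW31 → SW38 → SW19 → SW13 → SW39: 5+4+1+1+4 = 15
SW32 → SW19 → SW38 → SW13 → SW39: 6+1+4+4 = 15
The minimum is 11 via SW32 → SW24 → SW13 → SW39.

11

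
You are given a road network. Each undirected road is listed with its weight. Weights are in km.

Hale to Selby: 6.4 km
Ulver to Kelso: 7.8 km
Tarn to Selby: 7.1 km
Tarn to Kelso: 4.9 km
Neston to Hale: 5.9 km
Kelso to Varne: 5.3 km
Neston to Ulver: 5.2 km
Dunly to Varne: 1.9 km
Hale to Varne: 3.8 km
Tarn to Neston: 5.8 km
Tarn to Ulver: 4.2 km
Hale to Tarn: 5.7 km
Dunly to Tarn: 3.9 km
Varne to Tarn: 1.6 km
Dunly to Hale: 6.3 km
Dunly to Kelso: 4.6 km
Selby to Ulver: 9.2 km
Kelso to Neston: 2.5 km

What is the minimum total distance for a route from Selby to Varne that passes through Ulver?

15 km

Shortest Selby→Ulver: Selby → Ulver = 9.2
Shortest Ulver→Varne: Ulver → Tarn → Varne = 5.8
Total via Ulver: 9.2 + 5.8 = 15 km.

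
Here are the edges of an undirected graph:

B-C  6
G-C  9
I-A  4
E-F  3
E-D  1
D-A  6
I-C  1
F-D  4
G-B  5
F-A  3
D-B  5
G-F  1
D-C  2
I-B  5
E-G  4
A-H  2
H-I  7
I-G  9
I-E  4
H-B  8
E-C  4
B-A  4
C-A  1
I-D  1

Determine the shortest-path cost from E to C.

Settle nodes by increasing distance from E:
E: 0
D: 1  (via E)
I: 2  (via D)
C: 3  (via D)
Shortest route: E–D–C = 3.

3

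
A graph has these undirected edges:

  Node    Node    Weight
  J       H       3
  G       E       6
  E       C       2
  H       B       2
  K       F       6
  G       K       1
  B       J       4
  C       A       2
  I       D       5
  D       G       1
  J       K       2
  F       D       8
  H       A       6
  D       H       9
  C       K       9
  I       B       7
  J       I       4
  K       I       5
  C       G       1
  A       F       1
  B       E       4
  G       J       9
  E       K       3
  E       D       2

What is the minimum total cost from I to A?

9

Compare a few routes:
I → J → K → G → C → A: 4+2+1+1+2 = 10
I → D → G → C → A: 5+1+1+2 = 9
The minimum is 9 via I → D → G → C → A.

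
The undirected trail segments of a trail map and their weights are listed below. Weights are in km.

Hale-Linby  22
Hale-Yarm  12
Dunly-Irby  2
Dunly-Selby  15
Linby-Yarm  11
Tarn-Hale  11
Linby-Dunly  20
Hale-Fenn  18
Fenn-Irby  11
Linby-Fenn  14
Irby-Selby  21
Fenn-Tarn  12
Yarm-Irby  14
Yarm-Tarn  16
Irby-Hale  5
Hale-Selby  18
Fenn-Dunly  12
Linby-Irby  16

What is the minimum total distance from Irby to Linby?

Running Dijkstra from Irby:
Irby: 0
Dunly: 2  (via Irby)
Hale: 5  (via Irby)
Fenn: 11  (via Irby)
Yarm: 14  (via Irby)
Tarn: 16  (via Hale)
Linby: 16  (via Irby)
Shortest route: Irby–Linby = 16 km.

16 km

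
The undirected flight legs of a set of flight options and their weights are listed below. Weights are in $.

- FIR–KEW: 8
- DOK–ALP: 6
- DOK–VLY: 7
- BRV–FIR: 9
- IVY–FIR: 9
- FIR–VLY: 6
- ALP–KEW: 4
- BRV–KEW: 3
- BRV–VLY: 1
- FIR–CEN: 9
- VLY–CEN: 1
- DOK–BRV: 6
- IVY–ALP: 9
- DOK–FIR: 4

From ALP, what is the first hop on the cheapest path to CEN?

Candidate routes:
ALP - KEW - BRV - VLY - CEN: 4+3+1+1 = 9
ALP - DOK - VLY - CEN: 6+7+1 = 14
ALP - DOK - FIR - VLY - CEN: 6+4+6+1 = 17
ALP - DOK - BRV - VLY - CEN: 6+6+1+1 = 14
The minimum is $9 via ALP - KEW - BRV - VLY - CEN.
So from ALP the first move is to KEW.

KEW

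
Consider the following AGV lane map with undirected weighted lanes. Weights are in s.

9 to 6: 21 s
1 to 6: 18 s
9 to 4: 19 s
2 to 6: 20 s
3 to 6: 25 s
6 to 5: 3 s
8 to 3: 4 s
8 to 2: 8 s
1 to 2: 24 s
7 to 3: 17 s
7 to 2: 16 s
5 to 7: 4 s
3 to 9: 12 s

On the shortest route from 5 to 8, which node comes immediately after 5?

Candidate routes:
5–7–2–8: 4+16+8 = 28
5–7–3–8: 4+17+4 = 25
Cheapest is 5–7–3–8 at 25 s.
So from 5 the first move is to 7.

7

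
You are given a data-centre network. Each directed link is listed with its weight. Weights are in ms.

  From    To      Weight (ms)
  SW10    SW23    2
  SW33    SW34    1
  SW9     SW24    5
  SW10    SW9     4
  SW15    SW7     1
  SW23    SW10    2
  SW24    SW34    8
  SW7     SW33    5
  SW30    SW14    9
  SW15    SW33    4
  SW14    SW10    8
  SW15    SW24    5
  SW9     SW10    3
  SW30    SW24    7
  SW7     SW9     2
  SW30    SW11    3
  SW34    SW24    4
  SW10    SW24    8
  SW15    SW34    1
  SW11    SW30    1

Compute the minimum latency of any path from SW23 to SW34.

18 ms

Settle nodes by increasing distance from SW23:
SW23: 0
SW10: 2  (via SW23)
SW9: 6  (via SW10)
SW24: 10  (via SW10)
SW34: 18  (via SW24)
Shortest route: SW23 → SW10 → SW24 → SW34 = 18 ms.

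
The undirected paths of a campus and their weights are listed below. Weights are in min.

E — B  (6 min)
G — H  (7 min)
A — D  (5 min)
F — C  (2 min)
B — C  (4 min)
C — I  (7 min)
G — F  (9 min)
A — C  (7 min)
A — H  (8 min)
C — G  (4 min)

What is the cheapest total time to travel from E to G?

14 min

Running Dijkstra from E:
E: 0
B: 6  (via E)
C: 10  (via B)
F: 12  (via C)
G: 14  (via C)
Shortest route: E → B → C → G = 14 min.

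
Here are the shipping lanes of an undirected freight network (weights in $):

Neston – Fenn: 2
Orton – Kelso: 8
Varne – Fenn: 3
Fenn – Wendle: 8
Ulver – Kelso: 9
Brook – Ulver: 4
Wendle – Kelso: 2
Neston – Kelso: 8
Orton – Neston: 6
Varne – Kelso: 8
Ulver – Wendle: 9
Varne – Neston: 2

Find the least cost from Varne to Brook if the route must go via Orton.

$29

Best Varne to Orton: Varne → Neston → Orton costing 8
Shortest Orton→Brook: Orton → Kelso → Ulver → Brook = 21
Total via Orton: 8 + 21 = $29.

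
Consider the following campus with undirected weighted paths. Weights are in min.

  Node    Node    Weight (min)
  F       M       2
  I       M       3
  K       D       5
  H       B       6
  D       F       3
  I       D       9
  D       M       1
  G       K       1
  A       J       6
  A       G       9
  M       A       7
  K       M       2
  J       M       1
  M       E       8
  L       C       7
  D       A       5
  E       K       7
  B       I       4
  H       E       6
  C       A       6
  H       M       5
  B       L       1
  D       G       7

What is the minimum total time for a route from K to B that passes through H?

13 min

Best K to H: K–M–H costing 7
Best H to B: H–B costing 6
Total via H: 7 + 6 = 13 min.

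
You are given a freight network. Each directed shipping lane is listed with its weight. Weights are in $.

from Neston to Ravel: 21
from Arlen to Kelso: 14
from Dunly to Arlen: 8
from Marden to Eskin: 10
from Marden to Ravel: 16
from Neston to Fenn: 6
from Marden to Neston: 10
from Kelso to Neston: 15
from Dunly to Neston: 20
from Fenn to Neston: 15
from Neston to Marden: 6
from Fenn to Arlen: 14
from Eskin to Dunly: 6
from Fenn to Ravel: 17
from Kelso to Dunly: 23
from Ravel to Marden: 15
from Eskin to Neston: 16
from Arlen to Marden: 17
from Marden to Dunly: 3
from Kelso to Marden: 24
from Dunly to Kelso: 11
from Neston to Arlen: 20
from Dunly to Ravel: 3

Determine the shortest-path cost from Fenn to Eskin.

$31

Running Dijkstra from Fenn:
Fenn: 0
Arlen: 14  (via Fenn)
Neston: 15  (via Fenn)
Ravel: 17  (via Fenn)
Marden: 21  (via Neston)
Dunly: 24  (via Marden)
Kelso: 28  (via Arlen)
Eskin: 31  (via Marden)
Shortest route: Fenn–Neston–Marden–Eskin = $31.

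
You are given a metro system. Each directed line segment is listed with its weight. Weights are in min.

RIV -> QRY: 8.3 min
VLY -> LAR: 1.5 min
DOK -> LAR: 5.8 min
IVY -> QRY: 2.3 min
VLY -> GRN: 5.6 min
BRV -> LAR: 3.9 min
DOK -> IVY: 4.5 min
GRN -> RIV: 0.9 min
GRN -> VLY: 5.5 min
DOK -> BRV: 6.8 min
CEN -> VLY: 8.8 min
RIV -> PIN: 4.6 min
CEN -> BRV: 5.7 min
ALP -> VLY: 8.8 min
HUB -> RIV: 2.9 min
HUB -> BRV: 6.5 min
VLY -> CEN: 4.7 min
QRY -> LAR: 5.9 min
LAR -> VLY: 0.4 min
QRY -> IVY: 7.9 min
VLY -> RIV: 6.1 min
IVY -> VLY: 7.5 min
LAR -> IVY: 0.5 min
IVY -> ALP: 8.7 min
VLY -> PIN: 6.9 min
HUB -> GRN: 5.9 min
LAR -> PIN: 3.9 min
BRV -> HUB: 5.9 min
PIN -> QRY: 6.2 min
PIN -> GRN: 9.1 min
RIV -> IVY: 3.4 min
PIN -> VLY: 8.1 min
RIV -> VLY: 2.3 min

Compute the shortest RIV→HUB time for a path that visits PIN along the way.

29 min

Best RIV to PIN: RIV → PIN costing 4.6
Best PIN to HUB: PIN → VLY → CEN → BRV → HUB costing 24.4
Total via PIN: 4.6 + 24.4 = 29 min.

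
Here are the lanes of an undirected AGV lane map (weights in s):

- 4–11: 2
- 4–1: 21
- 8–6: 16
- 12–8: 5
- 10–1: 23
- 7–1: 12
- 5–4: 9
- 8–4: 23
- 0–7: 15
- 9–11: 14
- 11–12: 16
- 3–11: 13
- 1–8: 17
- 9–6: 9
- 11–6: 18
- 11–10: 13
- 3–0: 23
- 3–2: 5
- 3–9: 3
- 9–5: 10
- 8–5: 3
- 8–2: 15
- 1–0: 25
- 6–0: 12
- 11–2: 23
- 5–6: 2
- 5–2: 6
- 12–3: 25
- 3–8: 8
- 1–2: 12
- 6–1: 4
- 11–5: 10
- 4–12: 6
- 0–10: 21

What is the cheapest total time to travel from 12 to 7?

26 s

Compare a few routes:
12–8–5–6–1–7: 5+3+2+4+12 = 26
12–8–1–7: 5+17+12 = 34
12–4–5–6–1–7: 6+9+2+4+12 = 33
Cheapest is 12–8–5–6–1–7 at 26 s.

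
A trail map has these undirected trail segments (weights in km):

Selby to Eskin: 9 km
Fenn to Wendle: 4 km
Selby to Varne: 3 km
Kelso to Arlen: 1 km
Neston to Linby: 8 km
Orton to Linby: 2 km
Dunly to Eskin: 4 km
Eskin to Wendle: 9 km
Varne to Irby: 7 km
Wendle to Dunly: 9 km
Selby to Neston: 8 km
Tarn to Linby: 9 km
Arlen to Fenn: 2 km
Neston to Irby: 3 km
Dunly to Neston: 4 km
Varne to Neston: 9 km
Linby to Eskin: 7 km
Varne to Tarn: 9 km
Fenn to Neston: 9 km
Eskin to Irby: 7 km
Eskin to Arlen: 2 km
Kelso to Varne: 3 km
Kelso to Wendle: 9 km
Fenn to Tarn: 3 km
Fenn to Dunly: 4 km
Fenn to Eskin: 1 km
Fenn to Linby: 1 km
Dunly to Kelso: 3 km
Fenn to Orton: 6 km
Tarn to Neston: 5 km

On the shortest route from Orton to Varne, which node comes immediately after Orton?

Compare a few routes:
Orton - Linby - Fenn - Eskin - Arlen - Kelso - Varne: 2+1+1+2+1+3 = 10
Orton - Linby - Fenn - Arlen - Kelso - Varne: 2+1+2+1+3 = 9
The minimum is 9 km via Orton - Linby - Fenn - Arlen - Kelso - Varne.
So from Orton the first move is to Linby.

Linby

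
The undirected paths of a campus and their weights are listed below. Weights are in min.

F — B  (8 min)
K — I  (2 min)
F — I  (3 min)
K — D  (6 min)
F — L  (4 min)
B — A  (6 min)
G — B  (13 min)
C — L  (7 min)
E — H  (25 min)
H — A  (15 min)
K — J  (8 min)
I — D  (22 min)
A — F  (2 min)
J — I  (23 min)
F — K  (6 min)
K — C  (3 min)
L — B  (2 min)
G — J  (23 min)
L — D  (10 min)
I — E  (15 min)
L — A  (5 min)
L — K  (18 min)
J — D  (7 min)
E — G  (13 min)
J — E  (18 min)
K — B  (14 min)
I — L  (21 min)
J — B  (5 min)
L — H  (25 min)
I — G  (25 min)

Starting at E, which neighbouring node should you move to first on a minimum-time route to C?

Compare a few routes:
E - I - F - L - C: 15+3+4+7 = 29
E - I - K - C: 15+2+3 = 20
E - I - F - K - C: 15+3+6+3 = 27
Cheapest is E - I - K - C at 20 min.
So from E the first move is to I.

I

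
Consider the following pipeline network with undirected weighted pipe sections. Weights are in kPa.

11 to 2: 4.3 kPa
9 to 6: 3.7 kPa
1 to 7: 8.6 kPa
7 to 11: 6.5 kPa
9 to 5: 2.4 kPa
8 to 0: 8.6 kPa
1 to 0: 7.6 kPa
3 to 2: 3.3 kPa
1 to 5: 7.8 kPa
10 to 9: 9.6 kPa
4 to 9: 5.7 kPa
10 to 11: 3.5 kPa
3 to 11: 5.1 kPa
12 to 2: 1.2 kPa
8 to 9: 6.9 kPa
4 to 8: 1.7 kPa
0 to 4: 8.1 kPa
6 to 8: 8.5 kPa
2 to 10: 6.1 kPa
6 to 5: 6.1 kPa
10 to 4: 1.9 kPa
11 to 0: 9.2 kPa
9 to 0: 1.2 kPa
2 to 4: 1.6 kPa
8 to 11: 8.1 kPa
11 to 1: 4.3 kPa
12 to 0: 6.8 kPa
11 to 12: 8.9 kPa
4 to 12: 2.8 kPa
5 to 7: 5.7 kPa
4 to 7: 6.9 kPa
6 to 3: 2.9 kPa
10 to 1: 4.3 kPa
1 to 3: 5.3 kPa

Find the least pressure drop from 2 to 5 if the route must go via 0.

Best 2 to 0: 2–12–0 costing 8
Shortest 0→5: 0–9–5 = 3.6
Total via 0: 8 + 3.6 = 11.6 kPa.

11.6 kPa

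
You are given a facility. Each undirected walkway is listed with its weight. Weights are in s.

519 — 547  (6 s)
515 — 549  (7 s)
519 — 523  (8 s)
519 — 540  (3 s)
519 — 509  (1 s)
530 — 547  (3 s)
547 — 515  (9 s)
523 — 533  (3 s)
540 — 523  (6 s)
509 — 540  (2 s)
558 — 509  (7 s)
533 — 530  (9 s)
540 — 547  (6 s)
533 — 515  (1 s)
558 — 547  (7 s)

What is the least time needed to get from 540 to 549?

Settle nodes by increasing distance from 540:
540: 0
509: 2  (via 540)
519: 3  (via 540)
523: 6  (via 540)
547: 6  (via 540)
558: 9  (via 509)
530: 9  (via 547)
533: 9  (via 523)
515: 10  (via 533)
549: 17  (via 515)
Shortest route: 540 → 523 → 533 → 515 → 549 = 17 s.

17 s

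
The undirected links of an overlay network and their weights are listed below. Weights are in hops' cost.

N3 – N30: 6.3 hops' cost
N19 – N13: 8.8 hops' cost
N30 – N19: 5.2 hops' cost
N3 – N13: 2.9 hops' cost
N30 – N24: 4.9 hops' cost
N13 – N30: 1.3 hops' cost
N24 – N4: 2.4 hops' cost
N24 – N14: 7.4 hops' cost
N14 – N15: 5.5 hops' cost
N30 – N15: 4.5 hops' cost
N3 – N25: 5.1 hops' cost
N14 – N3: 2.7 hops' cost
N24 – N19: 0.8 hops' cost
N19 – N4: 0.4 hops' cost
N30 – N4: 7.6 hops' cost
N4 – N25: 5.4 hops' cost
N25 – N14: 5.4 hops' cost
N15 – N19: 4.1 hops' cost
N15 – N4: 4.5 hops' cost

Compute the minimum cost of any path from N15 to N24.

4.9 hops' cost

Candidate routes:
N15–N19–N24: 4.1+0.8 = 4.9
N15–N19–N4–N24: 4.1+0.4+2.4 = 6.9
N15–N4–N19–N24: 4.5+0.4+0.8 = 5.7
The minimum is 4.9 hops' cost via N15–N19–N24.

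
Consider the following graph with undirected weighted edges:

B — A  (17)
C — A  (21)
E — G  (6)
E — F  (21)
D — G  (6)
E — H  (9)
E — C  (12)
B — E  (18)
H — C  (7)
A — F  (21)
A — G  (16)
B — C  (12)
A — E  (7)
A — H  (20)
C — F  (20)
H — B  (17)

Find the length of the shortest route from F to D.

33

Enumerating some paths:
F - A - E - G - D: 21+7+6+6 = 40
F - E - G - D: 21+6+6 = 33
Cheapest is F - E - G - D at 33.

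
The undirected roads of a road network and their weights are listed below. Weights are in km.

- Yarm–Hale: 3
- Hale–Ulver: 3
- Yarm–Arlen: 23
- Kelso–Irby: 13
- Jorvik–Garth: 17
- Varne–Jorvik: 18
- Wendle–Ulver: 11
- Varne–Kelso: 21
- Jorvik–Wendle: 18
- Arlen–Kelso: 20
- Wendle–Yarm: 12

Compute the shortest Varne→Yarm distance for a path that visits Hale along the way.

53 km

Best Varne to Hale: Varne–Jorvik–Wendle–Ulver–Hale costing 50
Best Hale to Yarm: Hale–Yarm costing 3
Total via Hale: 50 + 3 = 53 km.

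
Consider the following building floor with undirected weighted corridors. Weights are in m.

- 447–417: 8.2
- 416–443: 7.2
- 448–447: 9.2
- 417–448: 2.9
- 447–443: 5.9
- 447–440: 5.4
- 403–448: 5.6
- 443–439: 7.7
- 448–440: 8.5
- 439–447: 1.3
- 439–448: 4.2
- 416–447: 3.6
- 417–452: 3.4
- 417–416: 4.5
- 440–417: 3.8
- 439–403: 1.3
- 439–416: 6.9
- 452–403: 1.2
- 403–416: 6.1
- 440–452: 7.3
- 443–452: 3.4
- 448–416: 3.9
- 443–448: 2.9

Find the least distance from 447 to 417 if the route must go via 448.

Shortest 447→448: 447–439–448 = 5.5
Best 448 to 417: 448–417 costing 2.9
Total via 448: 5.5 + 2.9 = 8.4 m.

8.4 m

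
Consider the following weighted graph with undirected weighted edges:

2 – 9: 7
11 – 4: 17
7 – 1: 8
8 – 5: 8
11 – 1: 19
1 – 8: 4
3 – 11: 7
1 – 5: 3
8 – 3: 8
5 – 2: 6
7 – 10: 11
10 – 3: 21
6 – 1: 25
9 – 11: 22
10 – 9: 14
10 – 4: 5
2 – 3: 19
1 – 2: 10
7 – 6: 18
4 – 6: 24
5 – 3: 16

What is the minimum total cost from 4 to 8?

28

Compare a few routes:
4 → 11 → 3 → 8: 17+7+8 = 32
4 → 10 → 7 → 1 → 8: 5+11+8+4 = 28
Cheapest is 4 → 10 → 7 → 1 → 8 at 28.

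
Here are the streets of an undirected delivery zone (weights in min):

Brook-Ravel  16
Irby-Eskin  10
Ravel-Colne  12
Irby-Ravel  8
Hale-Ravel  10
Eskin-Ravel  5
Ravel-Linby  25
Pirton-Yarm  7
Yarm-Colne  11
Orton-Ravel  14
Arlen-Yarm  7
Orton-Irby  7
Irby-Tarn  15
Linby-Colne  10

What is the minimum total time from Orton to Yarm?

Compare a few routes:
Orton - Ravel - Colne - Yarm: 14+12+11 = 37
Orton - Irby - Ravel - Colne - Yarm: 7+8+12+11 = 38
The minimum is 37 min via Orton - Ravel - Colne - Yarm.

37 min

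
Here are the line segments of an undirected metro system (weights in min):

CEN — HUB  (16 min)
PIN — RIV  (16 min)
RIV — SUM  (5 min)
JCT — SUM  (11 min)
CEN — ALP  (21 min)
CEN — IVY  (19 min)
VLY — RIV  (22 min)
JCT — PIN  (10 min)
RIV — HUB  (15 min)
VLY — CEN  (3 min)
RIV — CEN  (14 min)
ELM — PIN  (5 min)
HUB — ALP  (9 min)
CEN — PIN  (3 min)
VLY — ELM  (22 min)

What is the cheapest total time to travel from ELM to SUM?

26 min

Running Dijkstra from ELM:
ELM: 0
PIN: 5  (via ELM)
CEN: 8  (via PIN)
VLY: 11  (via CEN)
JCT: 15  (via PIN)
RIV: 21  (via PIN)
HUB: 24  (via CEN)
SUM: 26  (via JCT)
Shortest route: ELM → PIN → JCT → SUM = 26 min.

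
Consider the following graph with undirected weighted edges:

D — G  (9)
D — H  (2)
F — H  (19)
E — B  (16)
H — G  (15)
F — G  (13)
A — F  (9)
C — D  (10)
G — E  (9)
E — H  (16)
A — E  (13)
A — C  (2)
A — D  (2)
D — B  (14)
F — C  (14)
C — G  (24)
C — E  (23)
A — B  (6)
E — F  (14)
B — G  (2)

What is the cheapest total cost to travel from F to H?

13

Candidate routes:
F–A–D–H: 9+2+2 = 13
F–A–C–D–H: 9+2+10+2 = 23
F–H: 19 = 19
F–C–A–D–H: 14+2+2+2 = 20
Cheapest is F–A–D–H at 13.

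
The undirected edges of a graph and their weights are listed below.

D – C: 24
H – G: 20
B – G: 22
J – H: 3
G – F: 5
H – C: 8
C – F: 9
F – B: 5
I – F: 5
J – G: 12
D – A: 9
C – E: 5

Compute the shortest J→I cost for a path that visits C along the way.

25

Best J to C: J → H → C costing 11
Shortest C→I: C → F → I = 14
Total via C: 11 + 14 = 25.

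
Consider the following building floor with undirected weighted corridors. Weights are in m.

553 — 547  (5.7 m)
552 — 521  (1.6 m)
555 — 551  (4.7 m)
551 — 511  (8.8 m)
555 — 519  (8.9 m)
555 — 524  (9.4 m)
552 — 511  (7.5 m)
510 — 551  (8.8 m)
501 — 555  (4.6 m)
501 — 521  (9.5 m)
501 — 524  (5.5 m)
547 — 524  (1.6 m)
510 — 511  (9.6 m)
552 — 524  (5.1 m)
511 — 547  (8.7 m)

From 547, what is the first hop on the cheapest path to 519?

524

Enumerating some paths:
547 → 524 → 555 → 519: 1.6+9.4+8.9 = 19.9
547 → 524 → 501 → 555 → 519: 1.6+5.5+4.6+8.9 = 20.6
Cheapest is 547 → 524 → 555 → 519 at 19.9 m.
So from 547 the first move is to 524.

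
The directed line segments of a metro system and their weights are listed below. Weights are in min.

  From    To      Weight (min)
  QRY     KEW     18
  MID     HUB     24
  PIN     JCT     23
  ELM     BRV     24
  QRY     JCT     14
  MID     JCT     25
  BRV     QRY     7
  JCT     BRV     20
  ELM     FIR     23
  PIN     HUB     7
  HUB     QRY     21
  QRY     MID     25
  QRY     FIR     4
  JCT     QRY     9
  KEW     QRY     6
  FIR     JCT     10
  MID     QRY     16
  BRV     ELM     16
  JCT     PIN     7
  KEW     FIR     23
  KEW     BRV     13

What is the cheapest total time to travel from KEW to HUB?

34 min

Enumerating some paths:
KEW - FIR - JCT - PIN - HUB: 23+10+7+7 = 47
KEW - QRY - JCT - PIN - HUB: 6+14+7+7 = 34
KEW - BRV - QRY - JCT - PIN - HUB: 13+7+14+7+7 = 48
Cheapest is KEW - QRY - JCT - PIN - HUB at 34 min.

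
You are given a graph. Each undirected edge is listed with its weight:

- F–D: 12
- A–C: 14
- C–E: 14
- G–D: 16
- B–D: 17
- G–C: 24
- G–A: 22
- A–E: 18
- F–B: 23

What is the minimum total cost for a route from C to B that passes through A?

Shortest C→A: C–A = 14
Best A to B: A–G–D–B costing 55
Total via A: 14 + 55 = 69.

69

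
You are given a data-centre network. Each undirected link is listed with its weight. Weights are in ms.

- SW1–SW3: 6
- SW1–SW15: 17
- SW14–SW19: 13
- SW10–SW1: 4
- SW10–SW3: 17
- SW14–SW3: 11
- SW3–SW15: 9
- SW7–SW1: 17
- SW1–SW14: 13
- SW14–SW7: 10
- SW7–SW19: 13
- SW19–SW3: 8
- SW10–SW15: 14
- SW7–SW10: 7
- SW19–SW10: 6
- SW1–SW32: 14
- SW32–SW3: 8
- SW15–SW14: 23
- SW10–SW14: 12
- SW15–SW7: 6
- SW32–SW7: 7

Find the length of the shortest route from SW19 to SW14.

Shortest distances from SW19:
SW19: 0
SW10: 6  (via SW19)
SW3: 8  (via SW19)
SW1: 10  (via SW10)
SW7: 13  (via SW19)
SW14: 13  (via SW19)
Shortest route: SW19–SW14 = 13 ms.

13 ms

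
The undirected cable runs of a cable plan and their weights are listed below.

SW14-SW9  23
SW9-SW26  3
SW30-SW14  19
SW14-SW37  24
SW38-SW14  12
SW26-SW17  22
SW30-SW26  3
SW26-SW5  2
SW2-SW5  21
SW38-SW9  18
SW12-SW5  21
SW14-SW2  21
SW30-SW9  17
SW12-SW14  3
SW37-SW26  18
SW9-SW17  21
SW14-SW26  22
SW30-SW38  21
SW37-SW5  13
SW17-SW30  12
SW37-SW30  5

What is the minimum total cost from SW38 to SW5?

23

Compare a few routes:
SW38 - SW30 - SW26 - SW5: 21+3+2 = 26
SW38 - SW9 - SW26 - SW5: 18+3+2 = 23
The minimum is 23 via SW38 - SW9 - SW26 - SW5.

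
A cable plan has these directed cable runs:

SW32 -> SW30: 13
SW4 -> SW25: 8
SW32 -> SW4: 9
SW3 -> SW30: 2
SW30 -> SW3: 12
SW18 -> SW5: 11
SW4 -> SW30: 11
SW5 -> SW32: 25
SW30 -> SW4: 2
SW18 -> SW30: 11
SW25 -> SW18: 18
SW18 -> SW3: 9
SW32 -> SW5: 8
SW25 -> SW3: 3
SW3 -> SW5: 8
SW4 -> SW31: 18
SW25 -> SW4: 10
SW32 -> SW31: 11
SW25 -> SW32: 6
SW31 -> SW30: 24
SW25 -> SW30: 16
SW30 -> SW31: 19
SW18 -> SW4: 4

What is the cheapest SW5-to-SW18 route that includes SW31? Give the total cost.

88

Shortest SW5→SW31: SW5 → SW32 → SW31 = 36
Shortest SW31→SW18: SW31 → SW30 → SW4 → SW25 → SW18 = 52
Total via SW31: 36 + 52 = 88.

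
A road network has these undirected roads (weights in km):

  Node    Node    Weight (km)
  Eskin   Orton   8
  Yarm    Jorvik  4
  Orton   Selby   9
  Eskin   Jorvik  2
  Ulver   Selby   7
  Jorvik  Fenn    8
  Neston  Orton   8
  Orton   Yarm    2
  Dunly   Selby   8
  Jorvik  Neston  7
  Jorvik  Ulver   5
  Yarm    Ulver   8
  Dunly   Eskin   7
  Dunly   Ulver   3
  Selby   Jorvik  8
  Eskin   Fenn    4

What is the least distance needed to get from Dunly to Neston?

Candidate routes:
Dunly → Ulver → Jorvik → Neston: 3+5+7 = 15
Dunly → Ulver → Jorvik → Yarm → Orton → Neston: 3+5+4+2+8 = 22
Dunly → Ulver → Yarm → Orton → Neston: 3+8+2+8 = 21
Dunly → Eskin → Jorvik → Neston: 7+2+7 = 16
The minimum is 15 km via Dunly → Ulver → Jorvik → Neston.

15 km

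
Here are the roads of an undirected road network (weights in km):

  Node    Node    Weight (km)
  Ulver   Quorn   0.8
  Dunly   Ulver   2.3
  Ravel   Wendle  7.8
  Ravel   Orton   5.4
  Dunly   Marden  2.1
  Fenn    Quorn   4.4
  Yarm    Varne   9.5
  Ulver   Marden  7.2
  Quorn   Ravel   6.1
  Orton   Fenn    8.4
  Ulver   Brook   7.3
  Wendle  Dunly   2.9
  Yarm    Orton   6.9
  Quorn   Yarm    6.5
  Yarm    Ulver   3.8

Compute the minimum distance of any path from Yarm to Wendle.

9 km

Candidate routes:
Yarm - Quorn - Ulver - Dunly - Wendle: 6.5+0.8+2.3+2.9 = 12.5
Yarm - Ulver - Dunly - Wendle: 3.8+2.3+2.9 = 9
Cheapest is Yarm - Ulver - Dunly - Wendle at 9 km.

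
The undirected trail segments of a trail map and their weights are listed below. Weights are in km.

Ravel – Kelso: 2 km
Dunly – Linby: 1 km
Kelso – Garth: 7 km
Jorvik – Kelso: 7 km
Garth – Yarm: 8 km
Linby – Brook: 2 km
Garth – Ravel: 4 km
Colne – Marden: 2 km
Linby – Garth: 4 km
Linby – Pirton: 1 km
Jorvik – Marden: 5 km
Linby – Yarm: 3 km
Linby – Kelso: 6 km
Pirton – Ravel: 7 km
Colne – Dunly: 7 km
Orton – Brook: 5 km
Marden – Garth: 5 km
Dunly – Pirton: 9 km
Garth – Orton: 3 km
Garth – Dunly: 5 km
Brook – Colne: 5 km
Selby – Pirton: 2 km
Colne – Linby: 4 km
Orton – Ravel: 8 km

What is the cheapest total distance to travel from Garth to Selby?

7 km

Shortest distances from Garth:
Garth: 0
Orton: 3  (via Garth)
Ravel: 4  (via Garth)
Linby: 4  (via Garth)
Pirton: 5  (via Linby)
Marden: 5  (via Garth)
Dunly: 5  (via Garth)
Kelso: 6  (via Ravel)
Brook: 6  (via Linby)
Yarm: 7  (via Linby)
Selby: 7  (via Pirton)
Shortest route: Garth–Linby–Pirton–Selby = 7 km.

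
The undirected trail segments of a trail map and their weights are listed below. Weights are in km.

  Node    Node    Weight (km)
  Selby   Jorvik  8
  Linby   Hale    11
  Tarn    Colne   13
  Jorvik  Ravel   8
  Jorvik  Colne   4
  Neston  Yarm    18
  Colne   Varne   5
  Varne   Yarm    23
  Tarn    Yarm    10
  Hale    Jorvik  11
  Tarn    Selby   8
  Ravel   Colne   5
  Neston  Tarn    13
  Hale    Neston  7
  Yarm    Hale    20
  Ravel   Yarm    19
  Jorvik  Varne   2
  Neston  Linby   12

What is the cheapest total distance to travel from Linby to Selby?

30 km

Settle nodes by increasing distance from Linby:
Linby: 0
Hale: 11  (via Linby)
Neston: 12  (via Linby)
Jorvik: 22  (via Hale)
Varne: 24  (via Jorvik)
Tarn: 25  (via Neston)
Colne: 26  (via Jorvik)
Selby: 30  (via Jorvik)
Shortest route: Linby → Hale → Jorvik → Selby = 30 km.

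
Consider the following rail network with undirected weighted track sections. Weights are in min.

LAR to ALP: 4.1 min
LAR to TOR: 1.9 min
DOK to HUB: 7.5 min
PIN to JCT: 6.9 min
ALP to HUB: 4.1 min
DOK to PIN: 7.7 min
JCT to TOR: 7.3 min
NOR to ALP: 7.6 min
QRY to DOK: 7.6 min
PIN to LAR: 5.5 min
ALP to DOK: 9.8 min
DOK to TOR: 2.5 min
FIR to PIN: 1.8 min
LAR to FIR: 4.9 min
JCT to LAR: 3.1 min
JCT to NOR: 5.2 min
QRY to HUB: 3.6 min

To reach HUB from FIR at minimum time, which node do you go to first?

Candidate routes:
FIR–LAR–ALP–HUB: 4.9+4.1+4.1 = 13.1
FIR–PIN–LAR–ALP–HUB: 1.8+5.5+4.1+4.1 = 15.5
Cheapest is FIR–LAR–ALP–HUB at 13.1 min.
So from FIR the first move is to LAR.

LAR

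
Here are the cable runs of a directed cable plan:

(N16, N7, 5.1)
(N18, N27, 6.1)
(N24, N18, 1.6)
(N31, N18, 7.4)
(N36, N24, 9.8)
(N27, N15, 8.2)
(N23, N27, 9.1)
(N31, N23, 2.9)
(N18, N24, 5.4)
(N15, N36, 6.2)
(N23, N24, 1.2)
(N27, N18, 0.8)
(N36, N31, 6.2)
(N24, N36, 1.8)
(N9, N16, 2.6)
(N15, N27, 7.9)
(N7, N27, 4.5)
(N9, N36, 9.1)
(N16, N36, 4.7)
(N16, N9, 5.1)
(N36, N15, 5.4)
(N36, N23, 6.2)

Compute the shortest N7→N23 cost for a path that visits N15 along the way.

Shortest N7→N15: N7–N27–N15 = 12.7
Best N15 to N23: N15–N36–N23 costing 12.4
Total via N15: 12.7 + 12.4 = 25.1.

25.1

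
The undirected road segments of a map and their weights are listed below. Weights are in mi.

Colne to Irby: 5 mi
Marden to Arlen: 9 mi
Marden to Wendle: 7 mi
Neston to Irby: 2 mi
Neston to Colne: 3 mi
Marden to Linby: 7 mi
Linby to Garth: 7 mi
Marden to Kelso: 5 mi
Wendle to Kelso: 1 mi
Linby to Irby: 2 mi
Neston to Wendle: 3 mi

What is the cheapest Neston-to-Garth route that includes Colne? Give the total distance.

17 mi

Best Neston to Colne: Neston–Colne costing 3
Shortest Colne→Garth: Colne–Irby–Linby–Garth = 14
Total via Colne: 3 + 14 = 17 mi.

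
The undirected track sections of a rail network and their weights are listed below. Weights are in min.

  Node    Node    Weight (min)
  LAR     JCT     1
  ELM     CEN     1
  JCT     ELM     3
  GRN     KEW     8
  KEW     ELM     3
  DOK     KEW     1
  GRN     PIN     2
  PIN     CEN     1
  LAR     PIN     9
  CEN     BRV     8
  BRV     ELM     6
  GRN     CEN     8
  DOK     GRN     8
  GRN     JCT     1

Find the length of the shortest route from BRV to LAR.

Shortest distances from BRV:
BRV: 0
ELM: 6  (via BRV)
CEN: 7  (via ELM)
PIN: 8  (via CEN)
JCT: 9  (via ELM)
KEW: 9  (via ELM)
LAR: 10  (via JCT)
Shortest route: BRV–ELM–JCT–LAR = 10 min.

10 min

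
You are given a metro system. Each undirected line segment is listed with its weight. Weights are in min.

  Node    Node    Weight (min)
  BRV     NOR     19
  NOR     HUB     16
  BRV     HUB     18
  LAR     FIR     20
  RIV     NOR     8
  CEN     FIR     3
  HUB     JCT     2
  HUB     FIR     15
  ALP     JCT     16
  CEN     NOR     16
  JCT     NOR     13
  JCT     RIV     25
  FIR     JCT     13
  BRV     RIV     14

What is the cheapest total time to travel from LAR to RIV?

Settle nodes by increasing distance from LAR:
LAR: 0
FIR: 20  (via LAR)
CEN: 23  (via FIR)
JCT: 33  (via FIR)
HUB: 35  (via FIR)
NOR: 39  (via CEN)
RIV: 47  (via NOR)
Shortest route: LAR → FIR → CEN → NOR → RIV = 47 min.

47 min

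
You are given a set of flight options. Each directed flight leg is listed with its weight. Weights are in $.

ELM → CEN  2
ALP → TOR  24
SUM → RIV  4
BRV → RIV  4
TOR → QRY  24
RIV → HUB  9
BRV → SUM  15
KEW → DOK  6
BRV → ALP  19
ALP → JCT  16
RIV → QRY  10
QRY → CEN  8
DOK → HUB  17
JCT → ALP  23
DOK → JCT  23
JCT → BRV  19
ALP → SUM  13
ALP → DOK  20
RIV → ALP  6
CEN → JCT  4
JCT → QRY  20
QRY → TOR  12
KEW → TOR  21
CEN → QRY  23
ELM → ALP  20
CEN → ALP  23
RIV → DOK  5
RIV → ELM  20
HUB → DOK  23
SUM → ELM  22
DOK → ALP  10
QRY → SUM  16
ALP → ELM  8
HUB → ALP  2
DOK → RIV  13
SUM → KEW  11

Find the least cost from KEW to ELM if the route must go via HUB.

Shortest KEW→HUB: KEW → DOK → HUB = 23
Shortest HUB→ELM: HUB → ALP → ELM = 10
Total via HUB: 23 + 10 = $33.

$33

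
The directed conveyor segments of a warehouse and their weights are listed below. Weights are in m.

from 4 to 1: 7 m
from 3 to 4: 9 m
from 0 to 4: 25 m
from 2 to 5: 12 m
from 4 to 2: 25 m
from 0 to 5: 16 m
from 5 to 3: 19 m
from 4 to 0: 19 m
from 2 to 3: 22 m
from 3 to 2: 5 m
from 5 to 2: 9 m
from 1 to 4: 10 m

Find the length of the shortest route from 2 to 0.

50 m

Shortest distances from 2:
2: 0
5: 12  (via 2)
3: 22  (via 2)
4: 31  (via 3)
1: 38  (via 4)
0: 50  (via 4)
Shortest route: 2–3–4–0 = 50 m.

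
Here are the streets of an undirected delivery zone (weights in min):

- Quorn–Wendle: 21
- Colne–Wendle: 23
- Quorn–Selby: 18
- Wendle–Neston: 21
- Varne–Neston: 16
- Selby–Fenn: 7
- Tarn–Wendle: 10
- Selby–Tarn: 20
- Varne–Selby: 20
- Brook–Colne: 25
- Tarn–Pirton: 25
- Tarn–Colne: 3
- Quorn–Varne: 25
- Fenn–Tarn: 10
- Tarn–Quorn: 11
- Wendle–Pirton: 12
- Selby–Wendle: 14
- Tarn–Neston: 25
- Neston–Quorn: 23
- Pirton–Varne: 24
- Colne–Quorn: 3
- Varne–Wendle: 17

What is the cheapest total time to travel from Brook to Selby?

45 min

Candidate routes:
Brook–Colne–Quorn–Selby: 25+3+18 = 46
Brook–Colne–Tarn–Fenn–Selby: 25+3+10+7 = 45
Cheapest is Brook–Colne–Tarn–Fenn–Selby at 45 min.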